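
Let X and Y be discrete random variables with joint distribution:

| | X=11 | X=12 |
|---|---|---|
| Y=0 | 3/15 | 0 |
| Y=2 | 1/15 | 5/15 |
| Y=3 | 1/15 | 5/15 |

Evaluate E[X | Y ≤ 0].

P(Y ≤ 0) = 1/5.
Summing X·P(X=x,Y=y) over the conditioning event gives 11/5.
E[X | Y ≤ 0] = (11/5) / (1/5) = 11.

11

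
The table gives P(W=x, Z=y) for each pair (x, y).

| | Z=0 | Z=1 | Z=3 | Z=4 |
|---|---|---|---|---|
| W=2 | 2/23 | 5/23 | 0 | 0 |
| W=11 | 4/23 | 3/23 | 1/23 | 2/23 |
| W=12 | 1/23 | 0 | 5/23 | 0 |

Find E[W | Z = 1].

P(Z = 1) = 8/23.
Summing W·P(W=x,Z=y) over the conditioning event gives 43/23.
E[W | Z = 1] = (43/23) / (8/23) = 43/8.

43/8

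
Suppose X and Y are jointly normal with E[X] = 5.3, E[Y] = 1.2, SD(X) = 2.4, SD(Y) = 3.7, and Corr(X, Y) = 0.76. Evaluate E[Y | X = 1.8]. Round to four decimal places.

The regression of Y on X has slope ρ·σ_Y/σ_X and passes through (μ_X, μ_Y).
E[Y | X=1.8] = 1.2 + (0.76)·(3.7/2.4)·(1.8 − (5.3)) = 1.2 + (1.17167)·(-3.5) = -2.9008.

-2.9008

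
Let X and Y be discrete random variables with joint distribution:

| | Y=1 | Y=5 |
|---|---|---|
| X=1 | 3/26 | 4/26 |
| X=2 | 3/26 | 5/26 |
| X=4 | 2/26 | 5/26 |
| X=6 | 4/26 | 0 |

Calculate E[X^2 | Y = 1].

P(Y = 1) = 6/13.
Σ X^2·P over the event = 1·(3/26) + 4·(3/26) + 16·(2/26) + 36·(4/26) = 191/26.
E[X^2 | Y = 1] = (191/26) / (6/13) = 191/12.

191/12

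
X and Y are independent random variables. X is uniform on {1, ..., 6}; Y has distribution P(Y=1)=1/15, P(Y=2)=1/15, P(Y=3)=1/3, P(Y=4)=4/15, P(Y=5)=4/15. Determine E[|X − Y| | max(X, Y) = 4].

34/23

P(max(X, Y) = 4) = 23/90.
Summing |X−Y|·P(x,y) over outcomes with max(X, Y) = 4 gives 17/45.
E[|X − Y| | max(X, Y) = 4] = (17/45) / (23/90) = 34/23.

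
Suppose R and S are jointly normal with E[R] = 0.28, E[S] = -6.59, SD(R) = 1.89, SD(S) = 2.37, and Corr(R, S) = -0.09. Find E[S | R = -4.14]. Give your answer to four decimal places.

-6.0912

The regression of S on R has slope ρ·σ_S/σ_R and passes through (μ_R, μ_S).
E[S | R=-4.14] = -6.59 + (-0.09)·(2.37/1.89)·(-4.14 − (0.28)) = -6.59 + (-0.11286)·(-4.42) = -6.0912.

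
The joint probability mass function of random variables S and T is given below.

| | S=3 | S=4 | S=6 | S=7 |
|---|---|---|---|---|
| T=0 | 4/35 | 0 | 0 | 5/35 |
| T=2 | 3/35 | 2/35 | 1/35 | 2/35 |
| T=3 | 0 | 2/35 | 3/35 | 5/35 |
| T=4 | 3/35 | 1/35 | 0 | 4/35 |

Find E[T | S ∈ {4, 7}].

7/3

P(S ∈ {4, 7}) = 3/5.
Σ T·P over the event = 2·(2/35) + 3·(2/35) + 4·(1/35) + 0·(5/35) + 2·(2/35) + 3·(5/35) + 4·(4/35) = 7/5.
E[T | S ∈ {4, 7}] = (7/5) / (3/5) = 7/3.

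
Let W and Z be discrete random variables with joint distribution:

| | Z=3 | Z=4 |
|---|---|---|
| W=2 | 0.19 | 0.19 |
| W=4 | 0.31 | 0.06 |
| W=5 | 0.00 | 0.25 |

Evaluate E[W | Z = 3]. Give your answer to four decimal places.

P(Z = 3) = 0.50.
Σ W·P over the event = 2·(0.19) + 4·(0.31) = 1.62.
E[W | Z = 3] = (1.62) / (0.50) = 3.2400.

3.2400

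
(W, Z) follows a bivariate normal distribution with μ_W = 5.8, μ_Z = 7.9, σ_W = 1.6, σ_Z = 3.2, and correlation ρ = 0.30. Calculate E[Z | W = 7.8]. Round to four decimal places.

9.1000

For a bivariate normal, E[Z | W=x] = μ_Z + ρ·(σ_Z/σ_W)·(x − μ_W).
E[Z | W=7.8] = 7.9 + (0.30)·(3.2/1.6)·(7.8 − (5.8)) = 7.9 + (0.6)·(2) = 9.1000.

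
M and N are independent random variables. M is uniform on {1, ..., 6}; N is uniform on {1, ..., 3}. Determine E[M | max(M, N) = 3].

Outcomes with max(M, N) = 3: (1,3), (2,3), (3,1), (3,2), (3,3), each with probability 1/18.
E[M | max(M, N) = 3] = (1 + 2 + 3 + 3 + 3) / 5 = 12/5.

12/5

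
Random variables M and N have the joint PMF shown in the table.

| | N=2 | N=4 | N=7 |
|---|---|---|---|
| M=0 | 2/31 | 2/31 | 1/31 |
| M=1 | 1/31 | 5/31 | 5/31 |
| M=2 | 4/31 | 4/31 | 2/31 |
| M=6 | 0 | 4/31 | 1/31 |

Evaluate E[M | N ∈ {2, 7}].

3/2

P(N ∈ {2, 7}) = 16/31.
Σ M·P over the event = 0·(2/31) + 0·(1/31) + 1·(1/31) + 1·(5/31) + 2·(4/31) + 2·(2/31) + 6·(1/31) = 24/31.
E[M | N ∈ {2, 7}] = (24/31) / (16/31) = 3/2.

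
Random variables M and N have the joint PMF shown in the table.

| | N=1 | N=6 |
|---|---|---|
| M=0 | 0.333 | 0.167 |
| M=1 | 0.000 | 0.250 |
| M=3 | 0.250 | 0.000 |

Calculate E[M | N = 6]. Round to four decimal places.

0.5995

P(N = 6) = 0.417.
Σ M·P over the event = 0·(0.167) + 1·(0.250) = 0.250.
E[M | N = 6] = (0.250) / (0.417) = 0.5995.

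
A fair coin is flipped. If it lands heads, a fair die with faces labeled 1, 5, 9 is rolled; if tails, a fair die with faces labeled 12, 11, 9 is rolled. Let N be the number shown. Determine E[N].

47/6

E[N | heads] = (1+5+9)/3 = 5.
E[N | tails] = (12+11+9)/3 = 32/3.
E[N] = (1/2)·(5) + (1/2)·(32/3) = 47/6.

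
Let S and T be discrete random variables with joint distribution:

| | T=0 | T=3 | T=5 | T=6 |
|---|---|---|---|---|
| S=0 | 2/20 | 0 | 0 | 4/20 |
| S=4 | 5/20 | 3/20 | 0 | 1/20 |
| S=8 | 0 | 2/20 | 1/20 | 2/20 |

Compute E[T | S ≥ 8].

P(S ≥ 8) = 1/4.
Σ T·P over the event = 3·(2/20) + 5·(1/20) + 6·(2/20) = 23/20.
E[T | S ≥ 8] = (23/20) / (1/4) = 23/5.

23/5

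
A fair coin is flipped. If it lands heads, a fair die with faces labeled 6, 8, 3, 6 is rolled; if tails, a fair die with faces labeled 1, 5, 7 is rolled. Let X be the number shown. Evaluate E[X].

121/24

E[X | heads] = (6+8+3+6)/4 = 23/4.
E[X | tails] = (1+5+7)/3 = 13/3.
By the law of total expectation,
E[X] = (1/2)·(23/4) + (1/2)·(13/3) = 121/24.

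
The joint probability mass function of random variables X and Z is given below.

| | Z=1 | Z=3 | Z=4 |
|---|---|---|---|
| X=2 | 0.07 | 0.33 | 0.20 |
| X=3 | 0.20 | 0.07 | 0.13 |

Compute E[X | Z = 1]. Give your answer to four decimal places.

2.7407

P(Z = 1) = 0.27.
Summing X·P(X=x,Z=y) over the conditioning event gives 0.74.
E[X | Z = 1] = (0.74) / (0.27) = 2.7407.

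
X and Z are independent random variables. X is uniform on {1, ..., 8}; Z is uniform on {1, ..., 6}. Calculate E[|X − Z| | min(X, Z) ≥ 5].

P(min(X, Z) ≥ 5) = 1/6.
Summing |X−Z|·P(x,y) over outcomes with min(X, Z) ≥ 5 gives 5/24.
E[|X − Z| | min(X, Z) ≥ 5] = (5/24) / (1/6) = 5/4.

5/4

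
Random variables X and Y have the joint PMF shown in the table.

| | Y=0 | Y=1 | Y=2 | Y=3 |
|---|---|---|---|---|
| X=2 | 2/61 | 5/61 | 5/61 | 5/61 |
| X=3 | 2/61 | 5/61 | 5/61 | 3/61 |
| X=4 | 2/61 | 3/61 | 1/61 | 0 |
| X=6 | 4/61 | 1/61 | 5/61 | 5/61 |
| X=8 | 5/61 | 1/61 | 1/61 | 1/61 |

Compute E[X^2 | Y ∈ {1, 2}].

269/16

P(Y ∈ {1, 2}) = 32/61.
Summing X^2·P(X=x,Y=y) over the conditioning event gives 538/61.
E[X^2 | Y ∈ {1, 2}] = (538/61) / (32/61) = 269/16.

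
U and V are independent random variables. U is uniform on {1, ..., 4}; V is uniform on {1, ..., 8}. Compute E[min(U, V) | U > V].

Outcomes with U > V: (2,1), (3,1), (3,2), (4,1), (4,2), (4,3), each with probability 1/32.
E[min(U, V) | U > V] = (1 + 1 + 2 + 1 + 2 + 3) / 6 = 5/3.

5/3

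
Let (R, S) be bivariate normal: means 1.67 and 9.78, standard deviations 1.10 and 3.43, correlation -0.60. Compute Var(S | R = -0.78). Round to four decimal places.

For a bivariate normal, Var(S | R=x) = σ_S²(1 − ρ²).
Var(S | R=-0.78) = (3.43)²·(1 − (-0.60)²) = 11.7649·0.64 = 7.5295.

7.5295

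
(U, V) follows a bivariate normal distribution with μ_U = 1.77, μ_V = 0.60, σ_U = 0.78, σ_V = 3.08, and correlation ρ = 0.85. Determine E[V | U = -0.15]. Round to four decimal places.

For a bivariate normal, E[V | U=x] = μ_V + ρ·(σ_V/σ_U)·(x − μ_U).
E[V | U=-0.15] = 0.60 + (0.85)·(3.08/0.78)·(-0.15 − (1.77)) = 0.60 + (3.3564)·(-1.92) = -5.8443.

-5.8443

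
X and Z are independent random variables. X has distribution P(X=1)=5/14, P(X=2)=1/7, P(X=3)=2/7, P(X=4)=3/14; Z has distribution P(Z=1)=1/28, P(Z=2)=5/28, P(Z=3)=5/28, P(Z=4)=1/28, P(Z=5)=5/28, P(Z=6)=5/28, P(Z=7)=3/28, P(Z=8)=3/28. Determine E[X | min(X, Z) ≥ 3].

P(min(X, Z) ≥ 3) = 11/28.
Summing X·P(x,y) over outcomes with min(X, Z) ≥ 3 gives 66/49.
E[X | min(X, Z) ≥ 3] = (66/49) / (11/28) = 24/7.

24/7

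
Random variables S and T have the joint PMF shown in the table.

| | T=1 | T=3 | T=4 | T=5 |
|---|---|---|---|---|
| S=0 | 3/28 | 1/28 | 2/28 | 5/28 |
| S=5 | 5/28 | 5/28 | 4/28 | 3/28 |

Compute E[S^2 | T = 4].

P(T = 4) = 3/14.
Σ S^2·P over the event = 0·(2/28) + 25·(4/28) = 25/7.
E[S^2 | T = 4] = (25/7) / (3/14) = 50/3.

50/3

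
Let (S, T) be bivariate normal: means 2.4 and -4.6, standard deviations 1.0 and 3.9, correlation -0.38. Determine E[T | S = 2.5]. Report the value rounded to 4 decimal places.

The regression of T on S has slope ρ·σ_T/σ_S and passes through (μ_S, μ_T).
E[T | S=2.5] = -4.6 + (-0.38)·(3.9/1.0)·(2.5 − (2.4)) = -4.6 + (-1.482)·(0.1) = -4.7482.

-4.7482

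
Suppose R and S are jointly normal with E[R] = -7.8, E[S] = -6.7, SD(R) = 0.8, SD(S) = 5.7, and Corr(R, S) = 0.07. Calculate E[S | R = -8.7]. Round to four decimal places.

E[S | R=x] = μ_S + ρ(σ_S/σ_R)(x − μ_R) for jointly normal variables.
E[S | R=-8.7] = -6.7 + (0.07)·(5.7/0.8)·(-8.7 − (-7.8)) = -6.7 + (0.49875)·(-0.9) = -7.1489.

-7.1489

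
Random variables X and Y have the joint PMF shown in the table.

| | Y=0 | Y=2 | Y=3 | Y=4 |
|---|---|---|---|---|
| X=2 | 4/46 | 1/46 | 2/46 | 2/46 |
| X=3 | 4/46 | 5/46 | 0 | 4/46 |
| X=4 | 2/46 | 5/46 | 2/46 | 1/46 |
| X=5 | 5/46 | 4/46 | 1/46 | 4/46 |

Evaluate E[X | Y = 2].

P(Y = 2) = 15/46.
Summing X·P(X=x,Y=y) over the conditioning event gives 57/46.
E[X | Y = 2] = (57/46) / (15/46) = 19/5.

19/5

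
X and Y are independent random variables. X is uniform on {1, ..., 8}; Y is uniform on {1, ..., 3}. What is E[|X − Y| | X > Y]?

P(X > Y) = 3/4.
Summing |X−Y|·P(x,y) over outcomes with X > Y gives 8/3.
E[|X − Y| | X > Y] = (8/3) / (3/4) = 32/9.

32/9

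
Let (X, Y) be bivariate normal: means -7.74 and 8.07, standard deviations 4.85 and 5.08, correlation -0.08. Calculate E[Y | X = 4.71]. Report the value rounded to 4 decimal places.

7.0268

The regression of Y on X has slope ρ·σ_Y/σ_X and passes through (μ_X, μ_Y).
E[Y | X=4.71] = 8.07 + (-0.08)·(5.08/4.85)·(4.71 − (-7.74)) = 8.07 + (-0.083794)·(12.45) = 7.0268.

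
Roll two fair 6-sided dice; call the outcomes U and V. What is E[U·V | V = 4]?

14

Outcomes with V = 4: (1,4), (2,4), (3,4), (4,4), (5,4), (6,4), each with probability 1/36.
E[U·V | V = 4] = (4 + 8 + 12 + 16 + 20 + 24) / 6 = 14.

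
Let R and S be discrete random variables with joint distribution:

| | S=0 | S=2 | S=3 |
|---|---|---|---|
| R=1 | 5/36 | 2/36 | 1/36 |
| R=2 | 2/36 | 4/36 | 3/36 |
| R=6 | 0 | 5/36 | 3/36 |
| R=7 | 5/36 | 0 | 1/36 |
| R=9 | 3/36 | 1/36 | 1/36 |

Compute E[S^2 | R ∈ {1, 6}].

P(R ∈ {1, 6}) = 4/9.
Σ S^2·P over the event = 0·(5/36) + 4·(2/36) + 9·(1/36) + 4·(5/36) + 9·(3/36) = 16/9.
E[S^2 | R ∈ {1, 6}] = (16/9) / (4/9) = 4.

4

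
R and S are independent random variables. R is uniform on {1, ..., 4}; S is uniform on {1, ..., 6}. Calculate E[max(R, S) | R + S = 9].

11/2

Outcomes with R + S = 9: (3,6), (4,5), each with probability 1/24.
E[max(R, S) | R + S = 9] = (6 + 5) / 2 = 11/2.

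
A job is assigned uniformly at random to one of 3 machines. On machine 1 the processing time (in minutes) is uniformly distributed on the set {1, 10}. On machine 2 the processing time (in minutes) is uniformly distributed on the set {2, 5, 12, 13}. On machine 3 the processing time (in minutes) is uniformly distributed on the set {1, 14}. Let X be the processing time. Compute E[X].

E[X | machine 1] = (1+10)/2 = 11/2.
E[X | machine 2] = (2+5+12+13)/4 = 8.
E[X | machine 3] = (1+14)/2 = 15/2.
By the law of total expectation,
E[X] = (1/3)·(11/2) + (1/3)·(8) + (1/3)·(15/2) = 7.

7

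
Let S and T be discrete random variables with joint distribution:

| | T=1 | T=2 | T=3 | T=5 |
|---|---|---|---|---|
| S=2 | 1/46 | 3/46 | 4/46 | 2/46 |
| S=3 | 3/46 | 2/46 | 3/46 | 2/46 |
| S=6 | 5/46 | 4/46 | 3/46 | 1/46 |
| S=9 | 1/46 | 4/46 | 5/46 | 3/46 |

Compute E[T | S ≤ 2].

29/10

P(S ≤ 2) = 5/23.
Σ T·P over the event = 1·(1/46) + 2·(3/46) + 3·(4/46) + 5·(2/46) = 29/46.
E[T | S ≤ 2] = (29/46) / (5/23) = 29/10.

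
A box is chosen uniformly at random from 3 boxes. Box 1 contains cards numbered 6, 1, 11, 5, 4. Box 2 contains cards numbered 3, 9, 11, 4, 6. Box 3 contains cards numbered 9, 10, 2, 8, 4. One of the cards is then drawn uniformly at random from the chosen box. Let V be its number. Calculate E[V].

E[V | box 1] = (6+1+11+5+4)/5 = 27/5.
E[V | box 2] = (3+9+11+4+6)/5 = 33/5.
E[V | box 3] = (9+10+2+8+4)/5 = 33/5.
By the law of total expectation,
E[V] = (1/3)·(27/5) + (1/3)·(33/5) + (1/3)·(33/5) = 31/5.

31/5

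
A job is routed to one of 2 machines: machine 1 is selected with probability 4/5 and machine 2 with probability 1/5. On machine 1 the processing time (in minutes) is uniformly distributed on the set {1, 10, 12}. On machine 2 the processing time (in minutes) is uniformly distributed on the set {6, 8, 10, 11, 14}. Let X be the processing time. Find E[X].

E[X | machine 1] = (1+10+12)/3 = 23/3.
E[X | machine 2] = (6+8+10+11+14)/5 = 49/5.
E[X] = (4/5)·(23/3) + (1/5)·(49/5) = 607/75.

607/75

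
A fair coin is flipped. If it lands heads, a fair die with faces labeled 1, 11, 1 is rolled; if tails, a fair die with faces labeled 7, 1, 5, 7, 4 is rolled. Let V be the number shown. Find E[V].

E[V | heads] = (1+11+1)/3 = 13/3.
E[V | tails] = (7+1+5+7+4)/5 = 24/5.
By the law of total expectation,
E[V] = (1/2)·(13/3) + (1/2)·(24/5) = 137/30.

137/30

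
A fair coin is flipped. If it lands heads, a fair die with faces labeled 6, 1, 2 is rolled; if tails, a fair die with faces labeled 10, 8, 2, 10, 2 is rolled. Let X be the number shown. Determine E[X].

E[X | heads] = (6+1+2)/3 = 3.
E[X | tails] = (10+8+2+10+2)/5 = 32/5.
E[X] = (1/2)·(3) + (1/2)·(32/5) = 47/10.

47/10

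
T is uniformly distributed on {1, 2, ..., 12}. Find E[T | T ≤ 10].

Given T ≤ 10, T is equally likely to be any of {1, 2, 3, 4, 5, 6, 7, 8, 9, 10}.
E[T | T ≤ 10] = (1 + 2 + 3 + 4 + 5 + 6 + 7 + 8 + 9 + 10) / 10 = 11/2.

11/2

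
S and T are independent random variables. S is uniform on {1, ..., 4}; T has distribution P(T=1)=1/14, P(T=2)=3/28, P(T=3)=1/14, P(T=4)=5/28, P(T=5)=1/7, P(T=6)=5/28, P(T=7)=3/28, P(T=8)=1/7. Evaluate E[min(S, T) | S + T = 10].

P(S + T = 10) = 3/28.
Summing min(S,T)·P(x,y) over outcomes with S + T = 10 gives 37/112.
E[min(S, T) | S + T = 10] = (37/112) / (3/28) = 37/12.

37/12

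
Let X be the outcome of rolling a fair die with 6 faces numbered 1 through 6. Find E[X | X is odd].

3

Given X is odd, X is equally likely to be any of {1, 3, 5}.
E[X | X is odd] = (1 + 3 + 5) / 3 = 3.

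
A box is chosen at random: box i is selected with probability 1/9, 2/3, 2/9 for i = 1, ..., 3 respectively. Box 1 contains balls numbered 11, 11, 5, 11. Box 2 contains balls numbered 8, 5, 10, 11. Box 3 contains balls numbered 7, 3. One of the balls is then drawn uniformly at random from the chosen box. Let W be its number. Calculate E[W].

E[W | box 1] = (11+11+5+11)/4 = 19/2.
E[W | box 2] = (8+5+10+11)/4 = 17/2.
E[W | box 3] = (7+3)/2 = 5.
E[W] = (1/9)·(19/2) + (2/3)·(17/2) + (2/9)·(5) = 47/6.

47/6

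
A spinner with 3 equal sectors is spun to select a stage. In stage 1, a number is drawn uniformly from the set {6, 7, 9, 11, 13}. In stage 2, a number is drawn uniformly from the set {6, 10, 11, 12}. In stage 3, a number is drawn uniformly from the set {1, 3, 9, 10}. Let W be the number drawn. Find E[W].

E[W | stage 1] = (6+7+9+11+13)/5 = 46/5.
E[W | stage 2] = (6+10+11+12)/4 = 39/4.
E[W | stage 3] = (1+3+9+10)/4 = 23/4.
By the law of total expectation,
E[W] = (1/3)·(46/5) + (1/3)·(39/4) + (1/3)·(23/4) = 247/30.

247/30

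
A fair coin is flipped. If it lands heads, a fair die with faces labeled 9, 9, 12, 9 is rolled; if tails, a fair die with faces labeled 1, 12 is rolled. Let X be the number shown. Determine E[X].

E[X | heads] = (9+9+12+9)/4 = 39/4.
E[X | tails] = (1+12)/2 = 13/2.
E[X] = (1/2)·(39/4) + (1/2)·(13/2) = 65/8.

65/8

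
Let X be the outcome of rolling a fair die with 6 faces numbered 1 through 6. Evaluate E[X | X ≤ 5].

3

Given X ≤ 5, X is equally likely to be any of {1, 2, 3, 4, 5}.
E[X | X ≤ 5] = (1 + 2 + 3 + 4 + 5) / 5 = 3.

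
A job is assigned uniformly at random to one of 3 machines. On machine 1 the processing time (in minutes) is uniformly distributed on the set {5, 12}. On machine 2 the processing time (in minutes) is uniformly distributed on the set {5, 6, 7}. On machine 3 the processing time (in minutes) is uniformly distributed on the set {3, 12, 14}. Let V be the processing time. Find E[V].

145/18

E[V | machine 1] = (5+12)/2 = 17/2.
E[V | machine 2] = (5+6+7)/3 = 6.
E[V | machine 3] = (3+12+14)/3 = 29/3.
E[V] = (1/3)·(17/2) + (1/3)·(6) + (1/3)·(29/3) = 145/18.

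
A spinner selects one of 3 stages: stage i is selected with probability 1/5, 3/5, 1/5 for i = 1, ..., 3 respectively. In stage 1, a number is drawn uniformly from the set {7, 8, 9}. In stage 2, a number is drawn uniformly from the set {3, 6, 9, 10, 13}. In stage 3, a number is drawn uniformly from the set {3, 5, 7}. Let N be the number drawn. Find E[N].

E[N | stage 1] = (7+8+9)/3 = 8.
E[N | stage 2] = (3+6+9+10+13)/5 = 41/5.
E[N | stage 3] = (3+5+7)/3 = 5.
By the law of total expectation,
E[N] = (1/5)·(8) + (3/5)·(41/5) + (1/5)·(5) = 188/25.

188/25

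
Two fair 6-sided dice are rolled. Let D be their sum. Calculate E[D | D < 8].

16/3

P(D < 8) = 7/12.
Σ over the event: 2·1/36 + 3·1/18 + 4·1/12 + 5·1/9 + 6·5/36 + 7·1/6 = 28/9.
E[D | D < 8] = (28/9) / (7/12) = 16/3.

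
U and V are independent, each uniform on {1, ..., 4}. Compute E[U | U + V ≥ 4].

36/13

P(U + V ≥ 4) = 13/16.
Summing U·P(x,y) over outcomes with U + V ≥ 4 gives 9/4.
E[U | U + V ≥ 4] = (9/4) / (13/16) = 36/13.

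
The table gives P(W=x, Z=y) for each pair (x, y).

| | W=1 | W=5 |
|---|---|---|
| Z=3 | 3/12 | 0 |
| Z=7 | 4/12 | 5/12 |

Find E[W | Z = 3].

1

P(Z = 3) = 1/4.
Σ W·P over the event = 1·(3/12) = 1/4.
E[W | Z = 3] = (1/4) / (1/4) = 1.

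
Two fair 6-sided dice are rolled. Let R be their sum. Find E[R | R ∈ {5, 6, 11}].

P(R ∈ {5, 6, 11}) = 11/36.
Σ over the event: 5·1/9 + 6·5/36 + 11·1/18 = 2.
E[R | R ∈ {5, 6, 11}] = (2) / (11/36) = 72/11.

72/11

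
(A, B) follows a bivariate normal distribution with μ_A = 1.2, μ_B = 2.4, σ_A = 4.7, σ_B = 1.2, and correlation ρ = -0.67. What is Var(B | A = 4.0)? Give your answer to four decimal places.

The conditional variance in a bivariate normal is σ_B²(1 − ρ²), independent of x.
Var(B | A=4.0) = (1.2)²·(1 − (-0.67)²) = 1.44·0.5511 = 0.7936.

0.7936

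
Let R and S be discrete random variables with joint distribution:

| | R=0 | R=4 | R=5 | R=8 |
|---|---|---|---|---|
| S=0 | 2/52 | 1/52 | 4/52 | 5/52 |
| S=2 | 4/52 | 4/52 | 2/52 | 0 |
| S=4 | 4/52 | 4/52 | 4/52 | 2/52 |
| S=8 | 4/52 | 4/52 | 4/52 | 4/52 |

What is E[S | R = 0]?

P(R = 0) = 7/26.
Σ S·P over the event = 0·(2/52) + 2·(4/52) + 4·(4/52) + 8·(4/52) = 14/13.
E[S | R = 0] = (14/13) / (7/26) = 4.

4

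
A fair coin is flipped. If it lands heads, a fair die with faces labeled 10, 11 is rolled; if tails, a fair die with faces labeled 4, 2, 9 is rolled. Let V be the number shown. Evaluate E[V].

E[V | heads] = (10+11)/2 = 21/2.
E[V | tails] = (4+2+9)/3 = 5.
By the law of total expectation,
E[V] = (1/2)·(21/2) + (1/2)·(5) = 31/4.

31/4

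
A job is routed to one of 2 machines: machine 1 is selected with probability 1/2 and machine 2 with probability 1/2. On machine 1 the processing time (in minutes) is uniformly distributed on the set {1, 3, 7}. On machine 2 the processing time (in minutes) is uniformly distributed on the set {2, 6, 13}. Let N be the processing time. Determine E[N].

E[N | machine 1] = (1+3+7)/3 = 11/3.
E[N | machine 2] = (2+6+13)/3 = 7.
E[N] = (1/2)·(11/3) + (1/2)·(7) = 16/3.

16/3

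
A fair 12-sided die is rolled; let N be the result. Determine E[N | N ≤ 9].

5

Given N ≤ 9, N is equally likely to be any of {1, 2, 3, 4, 5, 6, 7, 8, 9}.
E[N | N ≤ 9] = (1 + 2 + 3 + 4 + 5 + 6 + 7 + 8 + 9) / 9 = 5.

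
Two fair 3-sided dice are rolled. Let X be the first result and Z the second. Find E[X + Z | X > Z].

4

P(X > Z) = 1/3.
Summing (X+Z)·P(x,y) over outcomes with X > Z gives 4/3.
E[X + Z | X > Z] = (4/3) / (1/3) = 4.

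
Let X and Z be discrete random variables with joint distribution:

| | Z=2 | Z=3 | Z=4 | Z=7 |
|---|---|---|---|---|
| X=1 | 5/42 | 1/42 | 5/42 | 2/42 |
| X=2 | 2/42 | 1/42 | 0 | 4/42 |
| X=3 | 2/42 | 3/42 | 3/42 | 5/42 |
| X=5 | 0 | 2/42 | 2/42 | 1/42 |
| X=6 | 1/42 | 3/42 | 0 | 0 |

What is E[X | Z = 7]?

P(Z = 7) = 2/7.
Σ X·P over the event = 1·(2/42) + 2·(4/42) + 3·(5/42) + 5·(1/42) = 5/7.
E[X | Z = 7] = (5/7) / (2/7) = 5/2.

5/2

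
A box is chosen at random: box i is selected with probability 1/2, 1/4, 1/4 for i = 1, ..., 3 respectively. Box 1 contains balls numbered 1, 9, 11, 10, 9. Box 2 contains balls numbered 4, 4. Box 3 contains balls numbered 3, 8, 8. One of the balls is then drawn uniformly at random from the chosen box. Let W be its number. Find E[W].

79/12

E[W | box 1] = (1+9+11+10+9)/5 = 8.
E[W | box 2] = (4+4)/2 = 4.
E[W | box 3] = (3+8+8)/3 = 19/3.
By the law of total expectation,
E[W] = (1/2)·(8) + (1/4)·(4) + (1/4)·(19/3) = 79/12.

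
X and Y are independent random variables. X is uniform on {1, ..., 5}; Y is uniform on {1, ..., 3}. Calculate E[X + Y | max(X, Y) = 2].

10/3

Outcomes with max(X, Y) = 2: (1,2), (2,1), (2,2), each with probability 1/15.
E[X + Y | max(X, Y) = 2] = (3 + 3 + 4) / 3 = 10/3.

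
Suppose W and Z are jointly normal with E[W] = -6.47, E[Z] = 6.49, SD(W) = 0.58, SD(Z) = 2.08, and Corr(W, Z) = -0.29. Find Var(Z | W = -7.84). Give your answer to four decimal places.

3.9625

For a bivariate normal, Var(Z | W=x) = σ_Z²(1 − ρ²).
Var(Z | W=-7.84) = (2.08)²·(1 − (-0.29)²) = 4.3264·0.9159 = 3.9625.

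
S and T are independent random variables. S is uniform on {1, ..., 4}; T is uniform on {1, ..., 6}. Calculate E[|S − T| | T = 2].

P(T = 2) = 1/6.
Summing |S−T|·P(x,y) over outcomes with T = 2 gives 1/6.
E[|S − T| | T = 2] = (1/6) / (1/6) = 1.

1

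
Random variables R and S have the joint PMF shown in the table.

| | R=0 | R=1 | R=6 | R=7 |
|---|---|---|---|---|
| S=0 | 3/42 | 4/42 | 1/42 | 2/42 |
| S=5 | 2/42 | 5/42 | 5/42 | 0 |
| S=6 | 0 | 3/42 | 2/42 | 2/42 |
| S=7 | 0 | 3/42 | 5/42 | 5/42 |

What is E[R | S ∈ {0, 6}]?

P(S ∈ {0, 6}) = 17/42.
Σ R·P over the event = 0·(3/42) + 1·(4/42) + 1·(3/42) + 6·(1/42) + 6·(2/42) + 7·(2/42) + 7·(2/42) = 53/42.
E[R | S ∈ {0, 6}] = (53/42) / (17/42) = 53/17.

53/17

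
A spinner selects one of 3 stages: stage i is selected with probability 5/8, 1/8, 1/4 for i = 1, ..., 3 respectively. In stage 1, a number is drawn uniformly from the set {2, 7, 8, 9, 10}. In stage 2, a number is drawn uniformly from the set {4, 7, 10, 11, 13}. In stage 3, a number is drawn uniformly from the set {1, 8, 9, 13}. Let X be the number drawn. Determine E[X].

121/16

E[X | stage 1] = (2+7+8+9+10)/5 = 36/5.
E[X | stage 2] = (4+7+10+11+13)/5 = 9.
E[X | stage 3] = (1+8+9+13)/4 = 31/4.
E[X] = (5/8)·(36/5) + (1/8)·(9) + (1/4)·(31/4) = 121/16.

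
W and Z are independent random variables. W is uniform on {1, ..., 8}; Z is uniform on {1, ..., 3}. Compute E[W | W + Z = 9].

Outcomes with W + Z = 9: (6,3), (7,2), (8,1), each with probability 1/24.
E[W | W + Z = 9] = (6 + 7 + 8) / 3 = 7.

7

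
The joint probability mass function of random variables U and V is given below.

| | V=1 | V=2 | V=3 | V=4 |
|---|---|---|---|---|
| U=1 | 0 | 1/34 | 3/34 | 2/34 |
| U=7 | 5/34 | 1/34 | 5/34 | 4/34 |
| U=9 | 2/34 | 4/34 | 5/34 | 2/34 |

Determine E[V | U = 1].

P(U = 1) = 3/17.
Summing V·P(U=x,V=y) over the conditioning event gives 19/34.
E[V | U = 1] = (19/34) / (3/17) = 19/6.

19/6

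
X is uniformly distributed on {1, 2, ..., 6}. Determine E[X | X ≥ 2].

4

Given X ≥ 2, X is equally likely to be any of {2, 3, 4, 5, 6}.
E[X | X ≥ 2] = (2 + 3 + 4 + 5 + 6) / 5 = 4.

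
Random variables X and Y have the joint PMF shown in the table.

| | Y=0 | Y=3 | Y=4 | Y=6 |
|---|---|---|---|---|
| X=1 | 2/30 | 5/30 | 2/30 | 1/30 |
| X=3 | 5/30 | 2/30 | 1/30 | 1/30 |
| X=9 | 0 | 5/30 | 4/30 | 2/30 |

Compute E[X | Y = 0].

17/7

P(Y = 0) = 7/30.
Summing X·P(X=x,Y=y) over the conditioning event gives 17/30.
E[X | Y = 0] = (17/30) / (7/30) = 17/7.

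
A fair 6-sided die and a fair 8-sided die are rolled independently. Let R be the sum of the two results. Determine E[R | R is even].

P(R is even) = 1/2.
Σ over the event: 2·1/48 + 4·1/16 + 6·5/48 + 8·1/8 + 10·5/48 + 12·1/16 + 14·1/48 = 4.
E[R | R is even] = (4) / (1/2) = 8.

8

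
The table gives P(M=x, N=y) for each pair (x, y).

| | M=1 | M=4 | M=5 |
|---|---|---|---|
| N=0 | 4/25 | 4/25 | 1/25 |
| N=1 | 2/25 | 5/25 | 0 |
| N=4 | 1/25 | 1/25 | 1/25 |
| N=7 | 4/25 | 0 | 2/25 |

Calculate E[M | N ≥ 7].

P(N ≥ 7) = 6/25.
Σ M·P over the event = 1·(4/25) + 5·(2/25) = 14/25.
E[M | N ≥ 7] = (14/25) / (6/25) = 7/3.

7/3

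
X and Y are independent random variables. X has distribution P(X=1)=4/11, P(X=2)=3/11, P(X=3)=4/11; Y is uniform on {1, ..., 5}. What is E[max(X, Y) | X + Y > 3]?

81/22

P(X + Y > 3) = 4/5.
Summing max(X,Y)·P(x,y) over outcomes with X + Y > 3 gives 162/55.
E[max(X, Y) | X + Y > 3] = (162/55) / (4/5) = 81/22.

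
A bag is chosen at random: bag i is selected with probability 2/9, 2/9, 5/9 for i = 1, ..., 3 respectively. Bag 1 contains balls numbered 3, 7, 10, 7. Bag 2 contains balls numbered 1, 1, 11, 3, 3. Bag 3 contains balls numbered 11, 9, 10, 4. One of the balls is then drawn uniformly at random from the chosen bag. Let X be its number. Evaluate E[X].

E[X | bag 1] = (3+7+10+7)/4 = 27/4.
E[X | bag 2] = (1+1+11+3+3)/5 = 19/5.
E[X | bag 3] = (11+9+10+4)/4 = 17/2.
E[X] = (2/9)·(27/4) + (2/9)·(19/5) + (5/9)·(17/2) = 106/15.

106/15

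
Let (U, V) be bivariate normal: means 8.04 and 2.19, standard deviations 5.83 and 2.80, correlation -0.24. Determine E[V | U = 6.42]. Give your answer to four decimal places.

2.3767

For a bivariate normal, E[V | U=x] = μ_V + ρ·(σ_V/σ_U)·(x − μ_U).
E[V | U=6.42] = 2.19 + (-0.24)·(2.80/5.83)·(6.42 − (8.04)) = 2.19 + (-0.11527)·(-1.62) = 2.3767.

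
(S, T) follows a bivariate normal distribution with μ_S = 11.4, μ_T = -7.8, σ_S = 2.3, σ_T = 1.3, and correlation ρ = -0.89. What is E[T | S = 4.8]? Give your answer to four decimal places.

The regression of T on S has slope ρ·σ_T/σ_S and passes through (μ_S, μ_T).
E[T | S=4.8] = -7.8 + (-0.89)·(1.3/2.3)·(4.8 − (11.4)) = -7.8 + (-0.50304)·(-6.6) = -4.4799.

-4.4799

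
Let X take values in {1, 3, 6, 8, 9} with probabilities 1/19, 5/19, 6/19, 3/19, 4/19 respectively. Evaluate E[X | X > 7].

P(X > 7) = 7/19.
Σ over the event: 8·3/19 + 9·4/19 = 60/19.
E[X | X > 7] = (60/19) / (7/19) = 60/7.

60/7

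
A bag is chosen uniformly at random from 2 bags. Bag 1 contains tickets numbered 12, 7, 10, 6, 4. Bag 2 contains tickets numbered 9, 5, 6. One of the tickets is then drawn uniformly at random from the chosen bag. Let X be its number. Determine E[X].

217/30

E[X | bag 1] = (12+7+10+6+4)/5 = 39/5.
E[X | bag 2] = (9+5+6)/3 = 20/3.
By the law of total expectation,
E[X] = (1/2)·(39/5) + (1/2)·(20/3) = 217/30.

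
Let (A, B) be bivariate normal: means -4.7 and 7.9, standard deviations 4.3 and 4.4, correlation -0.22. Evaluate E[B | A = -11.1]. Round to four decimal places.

The regression of B on A has slope ρ·σ_B/σ_A and passes through (μ_A, μ_B).
E[B | A=-11.1] = 7.9 + (-0.22)·(4.4/4.3)·(-11.1 − (-4.7)) = 7.9 + (-0.225116)·(-6.4) = 9.3407.

9.3407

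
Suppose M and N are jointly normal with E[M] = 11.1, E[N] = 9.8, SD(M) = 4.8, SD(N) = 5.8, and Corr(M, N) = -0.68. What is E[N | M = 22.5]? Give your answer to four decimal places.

E[N | M=x] = μ_N + ρ(σ_N/σ_M)(x − μ_M) for jointly normal variables.
E[N | M=22.5] = 9.8 + (-0.68)·(5.8/4.8)·(22.5 − (11.1)) = 9.8 + (-0.82167)·(11.4) = 0.4330.

0.4330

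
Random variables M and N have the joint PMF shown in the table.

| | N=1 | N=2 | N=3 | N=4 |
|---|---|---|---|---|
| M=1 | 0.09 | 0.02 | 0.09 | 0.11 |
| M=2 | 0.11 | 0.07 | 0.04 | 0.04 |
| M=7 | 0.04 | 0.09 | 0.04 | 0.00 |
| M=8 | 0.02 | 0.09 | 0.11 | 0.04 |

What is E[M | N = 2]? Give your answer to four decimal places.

5.5926

P(N = 2) = 0.27.
Σ M·P over the event = 1·(0.02) + 2·(0.07) + 7·(0.09) + 8·(0.09) = 1.51.
E[M | N = 2] = (1.51) / (0.27) = 5.5926.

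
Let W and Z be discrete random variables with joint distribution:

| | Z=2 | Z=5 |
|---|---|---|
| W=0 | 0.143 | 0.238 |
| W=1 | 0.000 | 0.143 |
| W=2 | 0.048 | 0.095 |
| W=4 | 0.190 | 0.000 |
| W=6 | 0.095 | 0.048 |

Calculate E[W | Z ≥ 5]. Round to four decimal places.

P(Z ≥ 5) = 0.524.
Σ W·P over the event = 0·(0.238) + 1·(0.143) + 2·(0.095) + 6·(0.048) = 0.621.
E[W | Z ≥ 5] = (0.621) / (0.524) = 1.1851.

1.1851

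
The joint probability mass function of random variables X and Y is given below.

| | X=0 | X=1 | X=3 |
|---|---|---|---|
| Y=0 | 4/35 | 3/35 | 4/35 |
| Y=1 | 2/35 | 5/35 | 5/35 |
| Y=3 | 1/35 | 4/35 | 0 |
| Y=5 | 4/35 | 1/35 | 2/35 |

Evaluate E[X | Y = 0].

15/11

P(Y = 0) = 11/35.
Σ X·P over the event = 0·(4/35) + 1·(3/35) + 3·(4/35) = 3/7.
E[X | Y = 0] = (3/7) / (11/35) = 15/11.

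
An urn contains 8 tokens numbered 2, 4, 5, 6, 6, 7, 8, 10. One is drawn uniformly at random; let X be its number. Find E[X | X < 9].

P(X < 9) = 7/8.
Σ over the event: 2·1/8 + 4·1/8 + 5·1/8 + 6·1/4 + 7·1/8 + 8·1/8 = 19/4.
E[X | X < 9] = (19/4) / (7/8) = 38/7.

38/7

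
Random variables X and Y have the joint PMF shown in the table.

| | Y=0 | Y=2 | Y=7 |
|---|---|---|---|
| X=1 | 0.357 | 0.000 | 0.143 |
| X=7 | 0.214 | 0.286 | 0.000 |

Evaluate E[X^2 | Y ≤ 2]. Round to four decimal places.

P(Y ≤ 2) = 0.857.
Σ X^2·P over the event = 1·(0.357) + 49·(0.214) + 49·(0.286) = 24.857.
E[X^2 | Y ≤ 2] = (24.857) / (0.857) = 29.0047.

29.0047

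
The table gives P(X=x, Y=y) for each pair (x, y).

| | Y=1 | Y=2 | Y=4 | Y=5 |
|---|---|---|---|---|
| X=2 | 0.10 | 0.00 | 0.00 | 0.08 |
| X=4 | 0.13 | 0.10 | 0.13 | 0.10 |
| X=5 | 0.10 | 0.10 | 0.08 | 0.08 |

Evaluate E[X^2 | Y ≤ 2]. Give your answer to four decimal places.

17.1321

P(Y ≤ 2) = 0.53.
Σ X^2·P over the event = 4·(0.10) + 16·(0.13) + 16·(0.10) + 25·(0.10) + 25·(0.10) = 9.08.
E[X^2 | Y ≤ 2] = (9.08) / (0.53) = 17.1321.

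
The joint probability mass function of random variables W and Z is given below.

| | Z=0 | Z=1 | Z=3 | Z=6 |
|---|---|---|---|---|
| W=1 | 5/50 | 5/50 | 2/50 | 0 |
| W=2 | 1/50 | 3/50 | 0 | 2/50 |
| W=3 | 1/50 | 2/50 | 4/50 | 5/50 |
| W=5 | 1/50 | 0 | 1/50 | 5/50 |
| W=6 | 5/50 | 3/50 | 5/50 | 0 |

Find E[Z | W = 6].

P(W = 6) = 13/50.
Σ Z·P over the event = 0·(5/50) + 1·(3/50) + 3·(5/50) = 9/25.
E[Z | W = 6] = (9/25) / (13/50) = 18/13.

18/13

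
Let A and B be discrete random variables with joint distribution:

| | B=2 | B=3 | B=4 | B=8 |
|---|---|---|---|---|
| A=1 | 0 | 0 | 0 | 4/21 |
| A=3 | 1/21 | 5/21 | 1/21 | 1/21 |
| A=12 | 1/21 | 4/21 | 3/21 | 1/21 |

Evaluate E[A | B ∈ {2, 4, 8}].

73/12

P(B ∈ {2, 4, 8}) = 4/7.
Σ A·P over the event = 1·(4/21) + 3·(1/21) + 3·(1/21) + 3·(1/21) + 12·(1/21) + 12·(3/21) + 12·(1/21) = 73/21.
E[A | B ∈ {2, 4, 8}] = (73/21) / (4/7) = 73/12.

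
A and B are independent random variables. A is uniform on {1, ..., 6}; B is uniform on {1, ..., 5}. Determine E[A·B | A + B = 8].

Outcomes with A + B = 8: (3,5), (4,4), (5,3), (6,2), each with probability 1/30.
E[A·B | A + B = 8] = (15 + 16 + 15 + 12) / 4 = 29/2.

29/2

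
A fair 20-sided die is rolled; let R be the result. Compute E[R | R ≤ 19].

P(R ≤ 19) = 19/20.
E[R | R ≤ 19] = (19/2) / (19/20) = 10.

10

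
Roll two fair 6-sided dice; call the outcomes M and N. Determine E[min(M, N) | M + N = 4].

P(M + N = 4) = 1/12.
Summing min(M,N)·P(x,y) over outcomes with M + N = 4 gives 1/9.
E[min(M, N) | M + N = 4] = (1/9) / (1/12) = 4/3.

4/3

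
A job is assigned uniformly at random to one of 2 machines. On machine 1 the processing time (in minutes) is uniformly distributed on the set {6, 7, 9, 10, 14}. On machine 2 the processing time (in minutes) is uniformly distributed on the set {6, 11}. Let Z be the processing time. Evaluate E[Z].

E[Z | machine 1] = (6+7+9+10+14)/5 = 46/5.
E[Z | machine 2] = (6+11)/2 = 17/2.
E[Z] = (1/2)·(46/5) + (1/2)·(17/2) = 177/20.

177/20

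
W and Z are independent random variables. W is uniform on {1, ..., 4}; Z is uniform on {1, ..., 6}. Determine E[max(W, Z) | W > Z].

10/3

Outcomes with W > Z: (2,1), (3,1), (3,2), (4,1), (4,2), (4,3), each with probability 1/24.
E[max(W, Z) | W > Z] = (2 + 3 + 3 + 4 + 4 + 4) / 6 = 10/3.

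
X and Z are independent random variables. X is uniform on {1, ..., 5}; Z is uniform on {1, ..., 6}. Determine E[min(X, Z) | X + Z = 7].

Outcomes with X + Z = 7: (1,6), (2,5), (3,4), (4,3), (5,2), each with probability 1/30.
E[min(X, Z) | X + Z = 7] = (1 + 2 + 3 + 3 + 2) / 5 = 11/5.

11/5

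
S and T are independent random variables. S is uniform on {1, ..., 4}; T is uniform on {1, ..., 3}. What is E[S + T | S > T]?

Outcomes with S > T: (2,1), (3,1), (3,2), (4,1), (4,2), (4,3), each with probability 1/12.
E[S + T | S > T] = (3 + 4 + 5 + 5 + 6 + 7) / 6 = 5.

5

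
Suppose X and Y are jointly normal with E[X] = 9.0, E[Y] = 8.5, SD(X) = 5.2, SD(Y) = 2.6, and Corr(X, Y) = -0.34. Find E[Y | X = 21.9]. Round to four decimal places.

6.3070

For a bivariate normal, E[Y | X=x] = μ_Y + ρ·(σ_Y/σ_X)·(x − μ_X).
E[Y | X=21.9] = 8.5 + (-0.34)·(2.6/5.2)·(21.9 − (9.0)) = 8.5 + (-0.17)·(12.9) = 6.3070.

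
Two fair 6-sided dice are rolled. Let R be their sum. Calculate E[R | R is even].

P(R is even) = 1/2.
Σ over the event: 2·1/36 + 4·1/12 + 6·5/36 + 8·5/36 + 10·1/12 + 12·1/36 = 7/2.
E[R | R is even] = (7/2) / (1/2) = 7.

7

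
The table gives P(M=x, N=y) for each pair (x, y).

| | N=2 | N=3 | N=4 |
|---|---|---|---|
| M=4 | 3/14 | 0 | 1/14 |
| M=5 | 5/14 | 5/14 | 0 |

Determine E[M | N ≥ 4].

P(N ≥ 4) = 1/14.
Σ M·P over the event = 4·(1/14) = 2/7.
E[M | N ≥ 4] = (2/7) / (1/14) = 4.

4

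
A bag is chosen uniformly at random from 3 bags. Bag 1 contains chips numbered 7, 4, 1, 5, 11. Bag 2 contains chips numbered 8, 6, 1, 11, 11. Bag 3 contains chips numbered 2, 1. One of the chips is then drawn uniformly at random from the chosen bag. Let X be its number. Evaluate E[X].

29/6

E[X | bag 1] = (7+4+1+5+11)/5 = 28/5.
E[X | bag 2] = (8+6+1+11+11)/5 = 37/5.
E[X | bag 3] = (2+1)/2 = 3/2.
By the law of total expectation,
E[X] = (1/3)·(28/5) + (1/3)·(37/5) + (1/3)·(3/2) = 29/6.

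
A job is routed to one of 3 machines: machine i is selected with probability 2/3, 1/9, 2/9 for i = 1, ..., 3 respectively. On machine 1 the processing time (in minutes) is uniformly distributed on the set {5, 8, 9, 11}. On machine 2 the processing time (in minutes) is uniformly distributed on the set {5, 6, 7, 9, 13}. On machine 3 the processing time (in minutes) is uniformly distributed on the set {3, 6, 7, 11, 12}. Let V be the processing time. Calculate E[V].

E[V | machine 1] = (5+8+9+11)/4 = 33/4.
E[V | machine 2] = (5+6+7+9+13)/5 = 8.
E[V | machine 3] = (3+6+7+11+12)/5 = 39/5.
By the law of total expectation,
E[V] = (2/3)·(33/4) + (1/9)·(8) + (2/9)·(39/5) = 731/90.

731/90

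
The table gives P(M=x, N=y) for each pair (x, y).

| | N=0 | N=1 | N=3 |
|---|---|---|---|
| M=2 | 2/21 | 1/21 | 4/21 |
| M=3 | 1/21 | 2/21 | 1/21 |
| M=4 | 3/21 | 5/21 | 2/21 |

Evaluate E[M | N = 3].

19/7

P(N = 3) = 1/3.
Summing M·P(M=x,N=y) over the conditioning event gives 19/21.
E[M | N = 3] = (19/21) / (1/3) = 19/7.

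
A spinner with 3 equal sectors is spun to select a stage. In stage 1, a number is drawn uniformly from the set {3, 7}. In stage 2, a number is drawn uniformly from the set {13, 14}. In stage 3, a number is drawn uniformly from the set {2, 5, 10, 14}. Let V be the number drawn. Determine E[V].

35/4

E[V | stage 1] = (3+7)/2 = 5.
E[V | stage 2] = (13+14)/2 = 27/2.
E[V | stage 3] = (2+5+10+14)/4 = 31/4.
By the law of total expectation,
E[V] = (1/3)·(5) + (1/3)·(27/2) + (1/3)·(31/4) = 35/4.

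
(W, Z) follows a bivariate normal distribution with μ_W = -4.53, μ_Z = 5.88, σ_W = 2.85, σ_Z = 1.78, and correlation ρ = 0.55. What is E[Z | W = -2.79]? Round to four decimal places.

E[Z | W=x] = μ_Z + ρ(σ_Z/σ_W)(x − μ_W) for jointly normal variables.
E[Z | W=-2.79] = 5.88 + (0.55)·(1.78/2.85)·(-2.79 − (-4.53)) = 5.88 + (0.34351)·(1.74) = 6.4777.

6.4777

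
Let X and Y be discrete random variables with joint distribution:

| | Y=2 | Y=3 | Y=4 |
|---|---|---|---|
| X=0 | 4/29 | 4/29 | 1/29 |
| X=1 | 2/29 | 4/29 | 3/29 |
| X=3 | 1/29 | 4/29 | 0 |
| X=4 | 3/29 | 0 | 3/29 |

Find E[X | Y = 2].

P(Y = 2) = 10/29.
Σ X·P over the event = 0·(4/29) + 1·(2/29) + 3·(1/29) + 4·(3/29) = 17/29.
E[X | Y = 2] = (17/29) / (10/29) = 17/10.

17/10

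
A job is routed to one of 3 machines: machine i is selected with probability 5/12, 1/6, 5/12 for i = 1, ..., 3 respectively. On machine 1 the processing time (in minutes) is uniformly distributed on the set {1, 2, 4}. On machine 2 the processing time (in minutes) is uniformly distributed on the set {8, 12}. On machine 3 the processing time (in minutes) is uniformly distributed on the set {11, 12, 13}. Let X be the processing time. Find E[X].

E[X | machine 1] = (1+2+4)/3 = 7/3.
E[X | machine 2] = (8+12)/2 = 10.
E[X | machine 3] = (11+12+13)/3 = 12.
By the law of total expectation,
E[X] = (5/12)·(7/3) + (1/6)·(10) + (5/12)·(12) = 275/36.

275/36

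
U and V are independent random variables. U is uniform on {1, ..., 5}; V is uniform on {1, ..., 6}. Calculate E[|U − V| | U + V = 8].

P(U + V = 8) = 2/15.
Summing |U−V|·P(x,y) over outcomes with U + V = 8 gives 4/15.
E[|U − V| | U + V = 8] = (4/15) / (2/15) = 2.

2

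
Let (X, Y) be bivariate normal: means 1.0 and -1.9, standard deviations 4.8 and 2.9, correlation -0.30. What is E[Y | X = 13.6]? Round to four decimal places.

-4.1838

For a bivariate normal, E[Y | X=x] = μ_Y + ρ·(σ_Y/σ_X)·(x − μ_X).
E[Y | X=13.6] = -1.9 + (-0.30)·(2.9/4.8)·(13.6 − (1.0)) = -1.9 + (-0.18125)·(12.6) = -4.1838.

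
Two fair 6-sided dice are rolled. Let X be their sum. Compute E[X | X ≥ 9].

P(X ≥ 9) = 5/18.
Σ over the event: 9·1/9 + 10·1/12 + 11·1/18 + 12·1/36 = 25/9.
E[X | X ≥ 9] = (25/9) / (5/18) = 10.

10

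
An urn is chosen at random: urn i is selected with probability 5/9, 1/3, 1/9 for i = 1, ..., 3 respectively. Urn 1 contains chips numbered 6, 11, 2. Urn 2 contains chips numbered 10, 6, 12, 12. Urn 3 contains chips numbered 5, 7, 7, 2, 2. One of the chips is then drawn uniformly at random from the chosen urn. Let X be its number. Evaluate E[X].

E[X | urn 1] = (6+11+2)/3 = 19/3.
E[X | urn 2] = (10+6+12+12)/4 = 10.
E[X | urn 3] = (5+7+7+2+2)/5 = 23/5.
E[X] = (5/9)·(19/3) + (1/3)·(10) + (1/9)·(23/5) = 994/135.

994/135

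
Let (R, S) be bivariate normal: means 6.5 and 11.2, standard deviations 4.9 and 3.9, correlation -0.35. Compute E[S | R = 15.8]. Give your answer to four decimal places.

8.6093

For a bivariate normal, E[S | R=x] = μ_S + ρ·(σ_S/σ_R)·(x − μ_R).
E[S | R=15.8] = 11.2 + (-0.35)·(3.9/4.9)·(15.8 − (6.5)) = 11.2 + (-0.27857)·(9.3) = 8.6093.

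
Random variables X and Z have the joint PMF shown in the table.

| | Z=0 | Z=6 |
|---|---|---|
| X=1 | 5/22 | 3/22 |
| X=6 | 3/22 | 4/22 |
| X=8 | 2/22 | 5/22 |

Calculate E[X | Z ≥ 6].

67/12

P(Z ≥ 6) = 6/11.
Σ X·P over the event = 1·(3/22) + 6·(4/22) + 8·(5/22) = 67/22.
E[X | Z ≥ 6] = (67/22) / (6/11) = 67/12.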